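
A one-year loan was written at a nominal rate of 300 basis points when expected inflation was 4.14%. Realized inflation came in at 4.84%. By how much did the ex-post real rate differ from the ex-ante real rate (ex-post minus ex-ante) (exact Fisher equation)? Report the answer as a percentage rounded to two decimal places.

Ex-ante: (1 + 0.0300)/(1 + 0.0414) − 1 = -1.0947%
Ex-post: (1 + 0.0300)/(1 + 0.0484) − 1 = -1.7551%
Difference (ex-post − ex-ante) = -0.6604% → -0.66%.

-0.66%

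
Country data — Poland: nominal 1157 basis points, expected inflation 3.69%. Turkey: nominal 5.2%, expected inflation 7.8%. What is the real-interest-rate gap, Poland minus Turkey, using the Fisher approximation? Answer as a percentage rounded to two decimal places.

Poland: 11.57% − 3.69% = 7.880%
Turkey: 5.2% − 7.8% = -2.600%
Differential = 10.480% → 10.48%.

10.48%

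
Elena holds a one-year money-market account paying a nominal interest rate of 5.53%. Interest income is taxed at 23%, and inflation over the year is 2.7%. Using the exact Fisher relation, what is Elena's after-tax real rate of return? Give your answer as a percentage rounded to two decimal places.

1.52%

After-tax nominal return = 5.53% × (1 − 0.23) = 4.2581%.
1 + r = 1.042581 / 1.02700 = 1.015171
After-tax real rate = 1.015171 − 1 → 1.52%.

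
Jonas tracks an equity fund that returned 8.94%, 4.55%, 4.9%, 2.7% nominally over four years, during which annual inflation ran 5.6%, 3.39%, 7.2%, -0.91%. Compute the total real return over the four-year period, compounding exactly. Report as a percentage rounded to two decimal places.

5.80%

Compound the nominal returns: 1.0894 × 1.0455 × 1.0490 × 1.0270 = 1.227036.
Compound inflation: 1.0560 × 1.0339 × 1.0720 × 0.9909 = 1.159757.
Deflate: 1.227036 / 1.159757 = 1.058011.
Total real return = 1.058011 − 1 → 5.80%.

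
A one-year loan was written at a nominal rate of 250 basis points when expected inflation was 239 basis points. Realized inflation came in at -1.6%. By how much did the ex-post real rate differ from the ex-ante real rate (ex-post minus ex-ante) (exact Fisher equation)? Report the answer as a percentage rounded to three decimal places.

4.059%

Ex-ante: (1 + 0.0250)/(1 + 0.0239) − 1 = 0.1074%
Ex-post: (1 + 0.0250)/(1 − 0.0160) − 1 = 4.1667%
Difference (ex-post − ex-ante) = 4.0592% → 4.059%.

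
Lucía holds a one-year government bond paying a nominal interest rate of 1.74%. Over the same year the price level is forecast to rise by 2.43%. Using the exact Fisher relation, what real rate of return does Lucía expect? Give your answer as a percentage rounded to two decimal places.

-0.67%

By the Fisher relation, 1 + r = (1 + i)/(1 + π).
1 + r = 1.01740 / 1.02430 = 0.993264
r = 0.993264 − 1 = -0.6736%, i.e. -0.67%.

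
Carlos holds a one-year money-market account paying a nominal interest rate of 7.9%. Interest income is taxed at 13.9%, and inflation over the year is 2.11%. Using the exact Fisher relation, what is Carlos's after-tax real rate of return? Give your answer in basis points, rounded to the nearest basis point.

After-tax nominal return = 7.9% × (1 − 0.139) = 6.8019%.
1 + r = 1.068019 / 1.02110 = 1.045949
After-tax real rate = 1.045949 − 1 → 459 basis points.

459 basis points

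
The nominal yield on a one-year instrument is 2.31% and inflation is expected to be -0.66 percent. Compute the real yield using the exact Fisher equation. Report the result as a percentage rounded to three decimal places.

2.990%

By the Fisher equation, 1 + r = (1 + i)/(1 + π).
1 + r = 1.02310 / 0.99340 = 1.029897
r = 1.029897 − 1 = 2.9897%, i.e. 2.990%.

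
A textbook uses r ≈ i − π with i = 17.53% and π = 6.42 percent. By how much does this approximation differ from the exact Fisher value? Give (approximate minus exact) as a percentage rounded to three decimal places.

Approximate: r ≈ 17.530% − 6.420% = 11.1100%
Exact: (1 + 0.1753)/(1 + 0.0642) − 1 = 10.4398%
Error = 11.1100% − 10.4398% = 0.6702% → 0.670%.

0.670%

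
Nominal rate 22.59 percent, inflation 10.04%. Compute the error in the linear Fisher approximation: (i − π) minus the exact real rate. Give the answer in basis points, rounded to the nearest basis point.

Approximate: r ≈ 22.590% − 10.040% = 12.5500%
Exact: (1 + 0.2259)/(1 + 0.1004) − 1 = 11.4049%
Error = 12.5500% − 11.4049% = 1.1451% → 115 basis points.

115 basis points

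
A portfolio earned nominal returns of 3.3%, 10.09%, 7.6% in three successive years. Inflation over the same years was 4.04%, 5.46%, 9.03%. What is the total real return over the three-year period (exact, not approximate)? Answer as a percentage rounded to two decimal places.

Nominal growth factor = 1.0330 × 1.1009 × 1.0760 = 1.223659
Price-level growth factor = 1.0404 × 1.0546 × 1.0903 = 1.196284
Real growth factor = 1.223659 / 1.196284 = 1.022884
Total real return = 1.022884 − 1 → 2.29%.

2.29%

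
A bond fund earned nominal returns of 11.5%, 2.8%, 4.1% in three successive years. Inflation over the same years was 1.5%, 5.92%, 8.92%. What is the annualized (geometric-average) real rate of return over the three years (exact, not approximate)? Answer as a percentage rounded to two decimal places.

0.63%

Nominal growth factor = 1.1150 × 1.0280 × 1.0410 = 1.19321502
Price-level growth factor = 1.0150 × 1.0592 × 1.0892 = 1.17098585
Real growth factor = 1.19321502 / 1.17098585 = 1.01898330
Annualized real rate = 1.01898330^(1/3) − 1 = 0.6288% → 0.63%.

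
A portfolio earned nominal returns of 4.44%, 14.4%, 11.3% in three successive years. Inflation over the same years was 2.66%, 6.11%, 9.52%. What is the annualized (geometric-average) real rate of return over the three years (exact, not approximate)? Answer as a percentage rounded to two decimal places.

3.68%

Nominal growth factor = 1.0444 × 1.1440 × 1.1130 = 1.32980528
Price-level growth factor = 1.0266 × 1.0611 × 1.0952 = 1.19302902
Real growth factor = 1.32980528 / 1.19302902 = 1.11464621
Annualized real rate = 1.11464621^(1/3) − 1 = 3.6841% → 3.68%.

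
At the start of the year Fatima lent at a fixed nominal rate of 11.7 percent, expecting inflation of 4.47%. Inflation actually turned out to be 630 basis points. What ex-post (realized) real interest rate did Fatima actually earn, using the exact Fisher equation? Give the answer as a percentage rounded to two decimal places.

5.08%

Ex-post: (1 + 0.1170)/(1 + 0.0630) − 1 = 5.0800%
So the realized real rate is 5.08%.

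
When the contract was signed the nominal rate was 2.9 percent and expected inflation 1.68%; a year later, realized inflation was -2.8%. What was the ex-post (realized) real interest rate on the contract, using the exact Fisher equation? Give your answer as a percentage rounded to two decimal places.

Ex-post: (1 + 0.0290)/(1 − 0.0280) − 1 = 5.8642%
So the realized real rate is 5.86%.

5.86%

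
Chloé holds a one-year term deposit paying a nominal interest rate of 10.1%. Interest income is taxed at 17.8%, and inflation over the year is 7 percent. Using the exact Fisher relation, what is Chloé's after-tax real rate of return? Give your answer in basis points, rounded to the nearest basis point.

After-tax nominal return = 10.1% × (1 − 0.178) = 8.3022%.
1 + r = 1.083022 / 1.07000 = 1.012170
After-tax real rate = 1.012170 − 1 → 122 basis points.

122 basis points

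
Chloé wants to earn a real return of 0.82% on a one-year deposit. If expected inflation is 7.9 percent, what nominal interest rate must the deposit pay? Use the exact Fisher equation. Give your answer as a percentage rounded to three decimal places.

(1 + i) = (1 + r)(1 + π) = 1.00820 × 1.07900 = 1.0878478
i = 1.0878478 − 1, so the required nominal rate is 8.785%.

8.785%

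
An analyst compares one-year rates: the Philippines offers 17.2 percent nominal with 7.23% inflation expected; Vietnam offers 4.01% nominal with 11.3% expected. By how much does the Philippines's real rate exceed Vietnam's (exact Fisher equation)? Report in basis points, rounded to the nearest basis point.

The Philippines: (1 + 0.1720)/(1 + 0.0723) − 1 = 9.2978%
Vietnam: (1 + 0.0401)/(1 + 0.1130) − 1 = -6.5499%
Differential = 9.2978% − (-6.5499%) = 15.8476% → 1585 basis points.

1585 basis points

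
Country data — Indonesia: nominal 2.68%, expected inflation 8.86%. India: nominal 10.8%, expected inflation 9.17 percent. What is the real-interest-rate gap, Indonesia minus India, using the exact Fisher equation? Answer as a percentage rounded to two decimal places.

-7.17%

Indonesia: (1 + 0.0268)/(1 + 0.0886) − 1 = -5.6770%
India: (1 + 0.1080)/(1 + 0.0917) − 1 = 1.4931%
Differential = -5.6770% − 1.4931% = -7.1701% → -7.17%.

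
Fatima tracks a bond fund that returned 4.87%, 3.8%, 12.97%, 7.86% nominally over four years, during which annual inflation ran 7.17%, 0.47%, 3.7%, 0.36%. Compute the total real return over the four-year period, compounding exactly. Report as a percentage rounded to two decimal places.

Compound the nominal returns: 1.0487 × 1.0380 × 1.1297 × 1.0786 = 1.3263928.
Compound inflation: 1.0717 × 1.0047 × 1.0370 × 1.0036 = 1.1205959.
Deflate: 1.3263928 / 1.1205959 = 1.1836495.
Total real return = 1.1836495 − 1 → 18.36%.

18.36%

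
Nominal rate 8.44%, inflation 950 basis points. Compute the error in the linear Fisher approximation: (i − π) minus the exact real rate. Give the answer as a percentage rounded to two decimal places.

Approximate: r ≈ 8.440% − 9.500% = -1.0600%
Exact: (1 + 0.0844)/(1 + 0.0950) − 1 = -0.9680%
Error = -1.0600% − (-0.9680%) = -0.0920% → -0.09%.

-0.09%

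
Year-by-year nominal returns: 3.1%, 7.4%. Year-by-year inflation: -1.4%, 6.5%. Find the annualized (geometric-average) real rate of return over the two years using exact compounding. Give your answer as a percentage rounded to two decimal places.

2.69%

Nominal growth factor = 1.0310 × 1.0740 = 1.10729400
Price-level growth factor = 0.9860 × 1.0650 = 1.05009000
Real growth factor = 1.10729400 / 1.05009000 = 1.05447533
Annualized real rate = 1.05447533^(1/2) − 1 = 2.6876% → 2.69%.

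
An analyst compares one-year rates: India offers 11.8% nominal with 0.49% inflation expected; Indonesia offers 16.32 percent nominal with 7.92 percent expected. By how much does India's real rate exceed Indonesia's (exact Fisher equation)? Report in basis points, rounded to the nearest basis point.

347 basis points

India: (1 + 0.1180)/(1 + 0.0049) − 1 = 11.2549%
Indonesia: (1 + 0.1632)/(1 + 0.0792) − 1 = 7.7835%
Differential = 11.2549% − 7.7835% = 3.4713% → 347 basis points.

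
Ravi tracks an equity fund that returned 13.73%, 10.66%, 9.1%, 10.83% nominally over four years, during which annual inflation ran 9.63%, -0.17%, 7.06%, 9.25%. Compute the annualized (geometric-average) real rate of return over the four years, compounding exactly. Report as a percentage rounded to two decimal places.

Nominal growth factor = 1.1373 × 1.1066 × 1.0910 × 1.1083 = 1.52176569
Price-level growth factor = 1.0963 × 0.9983 × 1.0706 × 1.0925 = 1.28008607
Real growth factor = 1.52176569 / 1.28008607 = 1.18879951
Annualized real rate = 1.18879951^(1/4) − 1 = 4.4184% → 4.42%.

4.42%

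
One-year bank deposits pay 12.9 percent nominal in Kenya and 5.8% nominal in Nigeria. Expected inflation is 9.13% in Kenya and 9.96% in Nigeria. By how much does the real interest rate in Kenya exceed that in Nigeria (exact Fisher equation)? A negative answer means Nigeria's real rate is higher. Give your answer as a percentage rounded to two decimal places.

7.24%

Kenya: (1 + 0.1290)/(1 + 0.0913) − 1 = 3.4546%
Nigeria: (1 + 0.0580)/(1 + 0.0996) − 1 = -3.7832%
Differential = 3.4546% − (-3.7832%) = 7.2378% → 7.24%.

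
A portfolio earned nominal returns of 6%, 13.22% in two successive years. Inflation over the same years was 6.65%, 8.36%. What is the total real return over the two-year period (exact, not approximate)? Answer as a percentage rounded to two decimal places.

Nominal growth factor = 1.0600 × 1.1322 = 1.200132
Price-level growth factor = 1.0665 × 1.0836 = 1.155659
Real growth factor = 1.200132 / 1.155659 = 1.038482
Total real return = 1.038482 − 1 → 3.85%.

3.85%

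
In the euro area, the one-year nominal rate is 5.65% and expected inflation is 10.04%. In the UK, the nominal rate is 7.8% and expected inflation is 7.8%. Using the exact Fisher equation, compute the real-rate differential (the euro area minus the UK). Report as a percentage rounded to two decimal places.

The euro area: (1 + 0.0565)/(1 + 0.1004) − 1 = -3.9895%
The UK: (1 + 0.0780)/(1 + 0.0780) − 1 = 0.0000%
Differential = -3.9895% − 0.0000% = -3.9895% → -3.99%.

-3.99%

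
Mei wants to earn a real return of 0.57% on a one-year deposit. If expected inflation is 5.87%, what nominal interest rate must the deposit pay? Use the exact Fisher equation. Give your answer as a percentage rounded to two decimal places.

(1 + i) = (1 + r)(1 + π) = 1.00570 × 1.05870 = 1.06473459
i = 1.06473459 − 1, so the required nominal rate is 6.47%.

6.47%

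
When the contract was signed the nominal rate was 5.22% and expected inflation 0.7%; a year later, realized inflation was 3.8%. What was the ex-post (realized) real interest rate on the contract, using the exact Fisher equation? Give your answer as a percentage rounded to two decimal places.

1.37%

Ex-post: (1 + 0.0522)/(1 + 0.0380) − 1 = 1.3680%
So the realized real rate is 1.37%.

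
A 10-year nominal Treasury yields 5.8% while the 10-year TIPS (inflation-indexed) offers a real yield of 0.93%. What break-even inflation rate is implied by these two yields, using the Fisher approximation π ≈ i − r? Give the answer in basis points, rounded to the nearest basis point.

487 basis points

π ≈ i − r = 5.8% − 0.93% → 487 basis points.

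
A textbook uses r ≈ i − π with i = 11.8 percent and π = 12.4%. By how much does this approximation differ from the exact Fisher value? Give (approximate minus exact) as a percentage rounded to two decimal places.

Approximate: r ≈ 11.800% − 12.400% = -0.6000%
Exact: (1 + 0.1180)/(1 + 0.1240) − 1 = -0.5338%
Error = -0.6000% − (-0.5338%) = -0.0662% → -0.07%.

-0.07%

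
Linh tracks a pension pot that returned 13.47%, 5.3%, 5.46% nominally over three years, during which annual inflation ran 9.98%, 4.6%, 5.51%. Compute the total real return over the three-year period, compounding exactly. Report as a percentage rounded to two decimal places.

3.81%

Compound the nominal returns: 1.1347 × 1.0530 × 1.0546 = 1.260077.
Compound inflation: 1.0998 × 1.0460 × 1.0551 = 1.213777.
Deflate: 1.260077 / 1.213777 = 1.038145.
Total real return = 1.038145 − 1 → 3.81%.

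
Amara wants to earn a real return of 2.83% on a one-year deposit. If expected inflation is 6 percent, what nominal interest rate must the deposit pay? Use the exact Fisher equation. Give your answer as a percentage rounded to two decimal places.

(1 + i) = (1 + r)(1 + π) = 1.02830 × 1.06000 = 1.089998
i = 1.089998 − 1, so the required nominal rate is 9.00%.

9.00%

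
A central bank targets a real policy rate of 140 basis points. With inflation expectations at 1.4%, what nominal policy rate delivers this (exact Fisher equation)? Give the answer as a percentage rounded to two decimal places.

2.82%

(1 + i) = (1 + r)(1 + π) = 1.01400 × 1.01400 = 1.028196
i = 1.028196 − 1, so the required nominal rate is 2.82%.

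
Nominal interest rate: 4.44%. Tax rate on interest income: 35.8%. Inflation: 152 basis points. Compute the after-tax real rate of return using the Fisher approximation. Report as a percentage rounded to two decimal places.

After-tax nominal return = 4.44% × (1 − 0.358) = 2.85048%.
r ≈ 2.85048% − 1.52% → 1.33%.

1.33%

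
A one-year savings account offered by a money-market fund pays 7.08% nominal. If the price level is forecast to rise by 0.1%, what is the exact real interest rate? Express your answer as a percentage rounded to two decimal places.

By the Fisher identity, 1 + r = (1 + i)/(1 + π).
1 + r = 1.07080 / 1.00100 = 1.069730
r = 1.069730 − 1 = 6.9730%, i.e. 6.97%.

6.97%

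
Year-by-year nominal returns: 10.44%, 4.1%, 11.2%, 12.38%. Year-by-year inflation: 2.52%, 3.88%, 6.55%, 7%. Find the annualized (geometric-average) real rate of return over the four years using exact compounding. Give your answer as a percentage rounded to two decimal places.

Compound the nominal returns: 1.1044 × 1.0410 × 1.1120 × 1.1238 = 1.43671605.
Compound inflation: 1.0252 × 1.0388 × 1.0655 × 1.0700 = 1.21416517.
Deflate: 1.43671605 / 1.21416517 = 1.18329539.
Annualized real rate = 1.18329539^(1/4) − 1 = 4.2974% → 4.30%.

4.30%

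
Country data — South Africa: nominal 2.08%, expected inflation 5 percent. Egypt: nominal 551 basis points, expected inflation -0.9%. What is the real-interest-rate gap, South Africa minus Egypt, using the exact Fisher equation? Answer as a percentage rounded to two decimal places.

-9.25%

South Africa: (1 + 0.0208)/(1 + 0.0500) − 1 = -2.7810%
Egypt: (1 + 0.0551)/(1 − 0.0090) − 1 = 6.4682%
Differential = -2.7810% − 6.4682% = -9.2492% → -9.25%.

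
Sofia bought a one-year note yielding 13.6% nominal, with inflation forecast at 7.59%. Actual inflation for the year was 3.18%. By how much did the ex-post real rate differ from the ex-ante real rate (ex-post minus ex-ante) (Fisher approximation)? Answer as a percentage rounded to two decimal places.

Ex-ante: 13.6% − 7.59% = 6.010%
Ex-post: 13.6% − 3.18% = 10.420%
Difference (ex-post − ex-ante) = 4.4100% → 4.41%.

4.41%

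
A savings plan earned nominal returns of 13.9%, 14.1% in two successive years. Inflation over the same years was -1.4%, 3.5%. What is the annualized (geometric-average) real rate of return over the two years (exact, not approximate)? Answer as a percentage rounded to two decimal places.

12.85%

Compound the nominal returns: 1.1390 × 1.1410 = 1.29959900.
Compound inflation: 0.9860 × 1.0350 = 1.02051000.
Deflate: 1.29959900 / 1.02051000 = 1.27347993.
Annualized real rate = 1.27347993^(1/2) − 1 = 12.8486% → 12.85%.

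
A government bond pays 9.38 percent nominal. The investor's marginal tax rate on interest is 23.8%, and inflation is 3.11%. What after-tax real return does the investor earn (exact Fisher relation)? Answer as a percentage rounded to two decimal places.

3.92%

After-tax nominal return = 9.38% × (1 − 0.238) = 7.14756%.
1 + r = 1.0714756 / 1.03110 = 1.039158
After-tax real rate = 1.039158 − 1 → 3.92%.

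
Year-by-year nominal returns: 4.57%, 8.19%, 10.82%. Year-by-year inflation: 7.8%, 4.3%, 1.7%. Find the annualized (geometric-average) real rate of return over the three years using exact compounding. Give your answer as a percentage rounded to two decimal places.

Nominal growth factor = 1.0457 × 1.0819 × 1.1082 = 1.25375412
Price-level growth factor = 1.0780 × 1.0430 × 1.0170 = 1.14346802
Real growth factor = 1.25375412 / 1.14346802 = 1.09644879
Annualized real rate = 1.09644879^(1/3) − 1 = 3.1168% → 3.12%.

3.12%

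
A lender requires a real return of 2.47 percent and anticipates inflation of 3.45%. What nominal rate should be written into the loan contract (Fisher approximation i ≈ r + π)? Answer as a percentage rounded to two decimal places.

5.92%

i ≈ r + π = 2.47% + 3.45% = 5.92%.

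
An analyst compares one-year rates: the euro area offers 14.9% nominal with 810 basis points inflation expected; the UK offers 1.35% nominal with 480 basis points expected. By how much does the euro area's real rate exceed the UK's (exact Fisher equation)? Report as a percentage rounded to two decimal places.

The euro area: (1 + 0.1490)/(1 + 0.0810) − 1 = 6.2905%
The UK: (1 + 0.0135)/(1 + 0.0480) − 1 = -3.2920%
Differential = 6.2905% − (-3.2920%) = 9.5825% → 9.58%.

9.58%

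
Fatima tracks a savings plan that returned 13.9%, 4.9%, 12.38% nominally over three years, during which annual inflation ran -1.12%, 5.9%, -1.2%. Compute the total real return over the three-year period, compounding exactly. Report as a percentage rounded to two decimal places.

29.79%

Compound the nominal returns: 1.1390 × 1.0490 × 1.1238 = 1.342729.
Compound inflation: 0.9888 × 1.0590 × 0.9880 = 1.034574.
Deflate: 1.342729 / 1.034574 = 1.297857.
Total real return = 1.297857 − 1 → 29.79%.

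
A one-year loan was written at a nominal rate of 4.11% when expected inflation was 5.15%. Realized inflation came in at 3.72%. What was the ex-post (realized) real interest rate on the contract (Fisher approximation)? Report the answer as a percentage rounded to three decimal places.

Ex-post: 4.11% − 3.72% = 0.390%
So the realized real rate is 0.390%.

0.390%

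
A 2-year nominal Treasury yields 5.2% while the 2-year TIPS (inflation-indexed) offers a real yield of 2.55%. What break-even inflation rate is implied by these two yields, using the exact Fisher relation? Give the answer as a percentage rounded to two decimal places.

2.58%

(1 + π) = (1 + i)/(1 + r) = 1.05200 / 1.02550 = 1.025841
Break-even inflation = 1.025841 − 1 → 2.58%.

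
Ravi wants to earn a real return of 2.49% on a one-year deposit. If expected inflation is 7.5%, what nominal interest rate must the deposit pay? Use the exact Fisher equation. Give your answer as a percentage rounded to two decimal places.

(1 + i) = (1 + r)(1 + π) = 1.02490 × 1.07500 = 1.1017675
i = 1.1017675 − 1, so the required nominal rate is 10.18%.

10.18%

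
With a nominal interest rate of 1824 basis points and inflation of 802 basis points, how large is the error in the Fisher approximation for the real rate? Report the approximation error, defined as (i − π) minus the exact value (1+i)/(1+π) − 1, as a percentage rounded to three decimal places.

0.759%

Approximate: r ≈ 18.240% − 8.020% = 10.2200%
Exact: (1 + 0.1824)/(1 + 0.0802) − 1 = 9.4612%
Error = 10.2200% − 9.4612% = 0.7588% → 0.759%.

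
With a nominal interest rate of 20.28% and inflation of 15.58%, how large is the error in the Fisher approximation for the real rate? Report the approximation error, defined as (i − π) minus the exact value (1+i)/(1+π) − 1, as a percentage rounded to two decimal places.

Approximate: r ≈ 20.280% − 15.580% = 4.7000%
Exact: (1 + 0.2028)/(1 + 0.1558) − 1 = 4.0664%
Error = 4.7000% − 4.0664% = 0.6336% → 0.63%.

0.63%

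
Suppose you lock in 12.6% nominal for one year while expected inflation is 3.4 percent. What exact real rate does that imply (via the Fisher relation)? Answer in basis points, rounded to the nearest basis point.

890 basis points

1 + r = 1.12600 / 1.03400 = 1.088975
r = 1.088975 − 1 = 8.8975%, i.e. 890 basis points.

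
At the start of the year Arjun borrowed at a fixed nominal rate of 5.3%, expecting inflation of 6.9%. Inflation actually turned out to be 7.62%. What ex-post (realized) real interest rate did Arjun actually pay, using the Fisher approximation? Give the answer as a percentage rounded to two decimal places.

Ex-post: 5.3% − 7.62% = -2.320%
So the realized real rate is -2.32%.

-2.32%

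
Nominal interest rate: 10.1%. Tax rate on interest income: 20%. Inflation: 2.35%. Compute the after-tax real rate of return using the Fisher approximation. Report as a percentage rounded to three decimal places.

5.730%

After-tax nominal return = 10.1% × (1 − 0.2) = 8.0800%.
r ≈ 8.0800% − 2.35% → 5.730%.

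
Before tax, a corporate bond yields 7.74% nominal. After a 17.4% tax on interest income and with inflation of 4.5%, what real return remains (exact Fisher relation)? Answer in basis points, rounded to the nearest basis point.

After-tax nominal return = 7.74% × (1 − 0.174) = 6.39324%.
1 + r = 1.0639324 / 1.04500 = 1.018117
After-tax real rate = 1.018117 − 1 → 181 basis points.

181 basis points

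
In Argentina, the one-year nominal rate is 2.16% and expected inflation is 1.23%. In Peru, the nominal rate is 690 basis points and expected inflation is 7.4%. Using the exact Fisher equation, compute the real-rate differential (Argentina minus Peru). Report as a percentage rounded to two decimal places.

Argentina: (1 + 0.0216)/(1 + 0.0123) − 1 = 0.9187%
Peru: (1 + 0.0690)/(1 + 0.0740) − 1 = -0.4655%
Differential = 0.9187% − (-0.4655%) = 1.3842% → 1.38%.

1.38%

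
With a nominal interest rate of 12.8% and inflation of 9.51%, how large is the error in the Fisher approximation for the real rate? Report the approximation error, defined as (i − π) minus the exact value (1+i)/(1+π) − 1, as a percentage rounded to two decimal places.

0.29%

Approximate: r ≈ 12.800% − 9.510% = 3.2900%
Exact: (1 + 0.1280)/(1 + 0.0951) − 1 = 3.0043%
Error = 3.2900% − 3.0043% = 0.2857% → 0.29%.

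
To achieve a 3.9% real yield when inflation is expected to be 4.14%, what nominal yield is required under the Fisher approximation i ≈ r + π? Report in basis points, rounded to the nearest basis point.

804 basis points

i ≈ r + π = 3.9% + 4.14% = 804 basis points.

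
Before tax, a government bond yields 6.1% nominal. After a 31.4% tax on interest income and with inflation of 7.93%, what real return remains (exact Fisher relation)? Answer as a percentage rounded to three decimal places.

-3.470%

After-tax nominal return = 6.1% × (1 − 0.314) = 4.1846%.
1 + r = 1.041846 / 1.07930 = 0.965298
After-tax real rate = 0.965298 − 1 → -3.470%.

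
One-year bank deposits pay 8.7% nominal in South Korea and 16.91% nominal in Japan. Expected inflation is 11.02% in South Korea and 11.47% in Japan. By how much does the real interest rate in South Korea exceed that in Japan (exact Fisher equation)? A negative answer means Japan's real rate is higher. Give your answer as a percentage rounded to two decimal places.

-6.97%

South Korea: (1 + 0.0870)/(1 + 0.1102) − 1 = -2.0897%
Japan: (1 + 0.1691)/(1 + 0.1147) − 1 = 4.8802%
Differential = -2.0897% − 4.8802% = -6.9700% → -6.97%.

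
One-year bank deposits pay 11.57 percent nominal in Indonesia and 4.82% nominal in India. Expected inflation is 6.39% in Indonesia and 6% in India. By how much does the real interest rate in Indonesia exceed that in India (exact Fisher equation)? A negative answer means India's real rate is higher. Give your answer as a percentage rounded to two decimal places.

Indonesia: (1 + 0.1157)/(1 + 0.0639) − 1 = 4.8689%
India: (1 + 0.0482)/(1 + 0.0600) − 1 = -1.1132%
Differential = 4.8689% − (-1.1132%) = 5.9821% → 5.98%.

5.98%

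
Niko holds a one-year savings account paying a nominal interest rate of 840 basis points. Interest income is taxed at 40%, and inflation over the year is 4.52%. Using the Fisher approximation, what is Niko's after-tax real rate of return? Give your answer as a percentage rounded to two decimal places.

0.52%

After-tax nominal return = 8.4% × (1 − 0.4) = 5.0400%.
r ≈ 5.0400% − 4.52% → 0.52%.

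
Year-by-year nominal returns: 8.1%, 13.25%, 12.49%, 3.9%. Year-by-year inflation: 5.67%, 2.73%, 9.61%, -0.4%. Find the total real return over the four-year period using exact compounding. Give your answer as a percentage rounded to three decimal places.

Compound the nominal returns: 1.0810 × 1.1325 × 1.1249 × 1.0390 = 1.4308476.
Compound inflation: 1.0567 × 1.0273 × 1.0961 × 0.9960 = 1.1851096.
Deflate: 1.4308476 / 1.1851096 = 1.2073546.
Total real return = 1.2073546 − 1 → 20.735%.

20.735%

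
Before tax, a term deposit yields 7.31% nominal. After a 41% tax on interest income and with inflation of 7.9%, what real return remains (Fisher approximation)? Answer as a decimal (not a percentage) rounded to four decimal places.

-0.0359

After-tax nominal return = 7.31% × (1 − 0.41) = 4.3129%.
r ≈ 4.3129% − 7.9% → -0.0359.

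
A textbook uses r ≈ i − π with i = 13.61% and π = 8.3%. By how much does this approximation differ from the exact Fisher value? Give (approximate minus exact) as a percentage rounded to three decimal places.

0.407%

Approximate: r ≈ 13.610% − 8.300% = 5.3100%
Exact: (1 + 0.1361)/(1 + 0.0830) − 1 = 4.9030%
Error = 5.3100% − 4.9030% = 0.4070% → 0.407%.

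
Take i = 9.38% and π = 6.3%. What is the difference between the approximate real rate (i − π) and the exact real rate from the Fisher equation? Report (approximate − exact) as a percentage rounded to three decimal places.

0.183%

Approximate: r ≈ 9.380% − 6.300% = 3.0800%
Exact: (1 + 0.0938)/(1 + 0.0630) − 1 = 2.89746%
Error = 3.0800% − 2.89746% = 0.18254% → 0.183%.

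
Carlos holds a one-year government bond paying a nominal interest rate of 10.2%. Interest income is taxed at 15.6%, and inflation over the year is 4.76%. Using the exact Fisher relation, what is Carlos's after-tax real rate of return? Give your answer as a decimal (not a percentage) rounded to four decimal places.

0.0367

After-tax nominal return = 10.2% × (1 − 0.156) = 8.6088%.
1 + r = 1.086088 / 1.04760 = 1.036739
After-tax real rate = 1.036739 − 1 → 0.0367.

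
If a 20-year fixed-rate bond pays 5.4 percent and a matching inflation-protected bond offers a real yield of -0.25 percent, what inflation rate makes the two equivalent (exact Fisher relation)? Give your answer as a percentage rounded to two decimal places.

(1 + π) = (1 + i)/(1 + r) = 1.05400 / 0.99750 = 1.056642
Break-even inflation = 1.056642 − 1 → 5.66%.

5.66%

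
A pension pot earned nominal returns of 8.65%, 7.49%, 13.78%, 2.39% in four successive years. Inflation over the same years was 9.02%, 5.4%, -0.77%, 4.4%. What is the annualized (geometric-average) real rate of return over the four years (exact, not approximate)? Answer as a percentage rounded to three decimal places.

Compound the nominal returns: 1.0865 × 1.0749 × 1.1378 × 1.0239 = 1.36057118.
Compound inflation: 1.0902 × 1.0540 × 0.9923 × 1.0440 = 1.19039276.
Deflate: 1.36057118 / 1.19039276 = 1.14295988.
Annualized real rate = 1.14295988^(1/4) − 1 = 3.3970% → 3.397%.

3.397%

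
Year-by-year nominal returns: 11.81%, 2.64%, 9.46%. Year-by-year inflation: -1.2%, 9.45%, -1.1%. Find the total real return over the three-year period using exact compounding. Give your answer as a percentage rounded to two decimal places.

17.46%

Nominal growth factor = 1.1181 × 1.0264 × 1.0946 = 1.256182
Price-level growth factor = 0.9880 × 1.0945 × 0.9890 = 1.069471
Real growth factor = 1.256182 / 1.069471 = 1.174583
Total real return = 1.174583 − 1 → 17.46%.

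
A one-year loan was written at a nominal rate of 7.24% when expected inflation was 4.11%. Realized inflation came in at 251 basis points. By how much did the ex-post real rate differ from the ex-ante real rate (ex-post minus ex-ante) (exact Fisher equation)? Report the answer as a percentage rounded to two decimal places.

Ex-ante: (1 + 0.0724)/(1 + 0.0411) − 1 = 3.0064%
Ex-post: (1 + 0.0724)/(1 + 0.0251) − 1 = 4.6142%
Difference (ex-post − ex-ante) = 1.6077% → 1.61%.

1.61%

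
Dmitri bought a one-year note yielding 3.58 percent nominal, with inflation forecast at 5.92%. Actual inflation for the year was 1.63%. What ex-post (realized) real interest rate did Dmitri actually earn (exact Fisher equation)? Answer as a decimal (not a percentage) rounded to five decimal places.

Ex-post: (1 + 0.0358)/(1 + 0.0163) − 1 = 1.9187%
So the realized real rate is 0.01919.

0.01919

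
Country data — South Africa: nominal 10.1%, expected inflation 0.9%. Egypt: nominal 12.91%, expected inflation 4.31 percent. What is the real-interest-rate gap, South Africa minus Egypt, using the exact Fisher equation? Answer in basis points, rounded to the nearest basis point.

South Africa: (1 + 0.1010)/(1 + 0.0090) − 1 = 9.1179%
Egypt: (1 + 0.1291)/(1 + 0.0431) − 1 = 8.2447%
Differential = 9.1179% − 8.2447% = 0.8733% → 87 basis points.

87 basis points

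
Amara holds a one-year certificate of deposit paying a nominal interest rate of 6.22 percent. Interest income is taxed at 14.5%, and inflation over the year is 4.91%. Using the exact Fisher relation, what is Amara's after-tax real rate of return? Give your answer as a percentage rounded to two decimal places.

0.39%

After-tax nominal return = 6.22% × (1 − 0.145) = 5.3181%.
1 + r = 1.053181 / 1.04910 = 1.003890
After-tax real rate = 1.003890 − 1 → 0.39%.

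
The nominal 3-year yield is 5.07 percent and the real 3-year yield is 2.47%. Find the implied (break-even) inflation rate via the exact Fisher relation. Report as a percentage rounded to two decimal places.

2.54%

(1 + π) = (1 + i)/(1 + r) = 1.05070 / 1.02470 = 1.025373
Break-even inflation = 1.025373 − 1 → 2.54%.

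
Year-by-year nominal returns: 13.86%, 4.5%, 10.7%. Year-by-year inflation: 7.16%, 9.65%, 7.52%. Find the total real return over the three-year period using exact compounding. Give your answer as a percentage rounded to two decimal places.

Compound the nominal returns: 1.1386 × 1.0450 × 1.1070 = 1.317150.
Compound inflation: 1.0716 × 1.0965 × 1.0752 = 1.263370.
Deflate: 1.317150 / 1.263370 = 1.042568.
Total real return = 1.042568 − 1 → 4.26%.

4.26%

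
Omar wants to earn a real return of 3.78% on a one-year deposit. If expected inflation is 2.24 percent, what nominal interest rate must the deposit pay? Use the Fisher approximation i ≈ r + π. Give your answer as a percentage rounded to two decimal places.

6.02%

i ≈ r + π = 3.78% + 2.24% = 6.02%.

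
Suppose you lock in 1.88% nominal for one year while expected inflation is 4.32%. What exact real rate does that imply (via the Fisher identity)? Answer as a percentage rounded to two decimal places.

-2.34%

1 + r = 1.01880 / 1.04320 = 0.976610
r = 0.976610 − 1 = -2.3390%, i.e. -2.34%.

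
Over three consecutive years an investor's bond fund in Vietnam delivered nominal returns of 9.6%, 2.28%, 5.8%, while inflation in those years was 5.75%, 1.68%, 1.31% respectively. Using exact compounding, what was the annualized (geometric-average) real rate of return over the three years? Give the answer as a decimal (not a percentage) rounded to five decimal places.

Nominal growth factor = 1.0960 × 1.0228 × 1.0580 = 1.18600615
Price-level growth factor = 1.0575 × 1.0168 × 1.0131 = 1.08935198
Real growth factor = 1.18600615 / 1.08935198 = 1.08872630
Annualized real rate = 1.08872630^(1/3) − 1 = 2.8741% → 0.02874.

0.02874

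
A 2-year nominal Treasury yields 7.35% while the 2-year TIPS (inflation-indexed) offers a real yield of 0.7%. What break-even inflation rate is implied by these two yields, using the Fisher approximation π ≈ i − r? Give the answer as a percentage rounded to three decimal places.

6.650%

π ≈ i − r = 7.35% − 0.7% → 6.650%.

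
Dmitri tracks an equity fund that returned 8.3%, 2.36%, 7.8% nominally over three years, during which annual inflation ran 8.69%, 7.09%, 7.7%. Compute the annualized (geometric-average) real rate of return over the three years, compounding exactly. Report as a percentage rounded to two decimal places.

Nominal growth factor = 1.0830 × 1.0236 × 1.0780 = 1.19502639
Price-level growth factor = 1.0869 × 1.0709 × 1.0770 = 1.25358622
Real growth factor = 1.19502639 / 1.25358622 = 0.95328615
Annualized real rate = 0.95328615^(1/3) − 1 = -1.5820% → -1.58%.

-1.58%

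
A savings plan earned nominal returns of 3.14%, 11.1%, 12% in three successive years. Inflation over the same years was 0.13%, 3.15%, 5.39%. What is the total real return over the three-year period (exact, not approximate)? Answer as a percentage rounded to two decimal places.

17.90%

Compound the nominal returns: 1.0314 × 1.1110 × 1.1200 = 1.283392.
Compound inflation: 1.0013 × 1.0315 × 1.0539 = 1.088511.
Deflate: 1.283392 / 1.088511 = 1.179034.
Total real return = 1.179034 − 1 → 17.90%.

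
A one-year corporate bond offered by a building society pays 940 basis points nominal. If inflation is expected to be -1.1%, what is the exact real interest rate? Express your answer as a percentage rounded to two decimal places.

1 + r = 1.09400 / 0.98900 = 1.106168
r = 1.106168 − 1 = 10.6168%, i.e. 10.62%.

10.62%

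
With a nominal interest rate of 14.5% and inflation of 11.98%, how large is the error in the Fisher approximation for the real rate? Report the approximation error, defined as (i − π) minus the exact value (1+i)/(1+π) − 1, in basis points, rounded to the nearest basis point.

Approximate: r ≈ 14.500% − 11.980% = 2.5200%
Exact: (1 + 0.1450)/(1 + 0.1198) − 1 = 2.2504%
Error = 2.5200% − 2.2504% = 0.2696% → 27 basis points.

27 basis points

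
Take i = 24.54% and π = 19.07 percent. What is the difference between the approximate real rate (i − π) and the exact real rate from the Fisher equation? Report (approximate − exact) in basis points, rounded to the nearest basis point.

Approximate: r ≈ 24.540% − 19.070% = 5.4700%
Exact: (1 + 0.2454)/(1 + 0.1907) − 1 = 4.5939%
Error = 5.4700% − 4.5939% = 0.8761% → 88 basis points.

88 basis points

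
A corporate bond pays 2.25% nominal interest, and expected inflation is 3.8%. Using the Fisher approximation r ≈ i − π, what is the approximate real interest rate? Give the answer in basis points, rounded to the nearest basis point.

-155 basis points

r ≈ i − π = 2.25% − 3.8% = -155 basis points.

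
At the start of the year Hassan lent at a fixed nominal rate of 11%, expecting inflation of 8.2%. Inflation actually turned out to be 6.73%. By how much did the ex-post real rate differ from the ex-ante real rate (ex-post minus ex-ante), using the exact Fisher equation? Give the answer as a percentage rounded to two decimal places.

1.41%

Ex-ante: (1 + 0.1100)/(1 + 0.0820) − 1 = 2.5878%
Ex-post: (1 + 0.1100)/(1 + 0.0673) − 1 = 4.0007%
Difference (ex-post − ex-ante) = 1.4129% → 1.41%.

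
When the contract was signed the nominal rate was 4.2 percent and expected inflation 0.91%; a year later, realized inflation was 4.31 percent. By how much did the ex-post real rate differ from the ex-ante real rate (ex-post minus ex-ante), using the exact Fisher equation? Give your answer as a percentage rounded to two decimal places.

-3.37%

Ex-ante: (1 + 0.0420)/(1 + 0.0091) − 1 = 3.2603%
Ex-post: (1 + 0.0420)/(1 + 0.0431) − 1 = -0.1055%
Difference (ex-post − ex-ante) = -3.3658% → -3.37%.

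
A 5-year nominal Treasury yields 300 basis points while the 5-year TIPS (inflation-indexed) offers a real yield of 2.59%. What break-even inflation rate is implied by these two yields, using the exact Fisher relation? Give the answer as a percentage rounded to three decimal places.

0.400%

(1 + π) = (1 + i)/(1 + r) = 1.03000 / 1.02590 = 1.003996
Break-even inflation = 1.003996 − 1 → 0.400%.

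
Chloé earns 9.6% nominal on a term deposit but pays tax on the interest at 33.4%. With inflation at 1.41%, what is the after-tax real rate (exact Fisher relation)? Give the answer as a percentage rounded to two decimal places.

After-tax nominal return = 9.6% × (1 − 0.334) = 6.3936%.
1 + r = 1.063936 / 1.01410 = 1.049143
After-tax real rate = 1.049143 − 1 → 4.91%.

4.91%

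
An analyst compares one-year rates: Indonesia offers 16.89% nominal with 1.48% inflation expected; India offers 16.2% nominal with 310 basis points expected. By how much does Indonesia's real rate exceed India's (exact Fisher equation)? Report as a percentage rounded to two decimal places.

Indonesia: (1 + 0.1689)/(1 + 0.0148) − 1 = 15.1853%
India: (1 + 0.1620)/(1 + 0.0310) − 1 = 12.7061%
Differential = 15.1853% − 12.7061% = 2.4791% → 2.48%.

2.48%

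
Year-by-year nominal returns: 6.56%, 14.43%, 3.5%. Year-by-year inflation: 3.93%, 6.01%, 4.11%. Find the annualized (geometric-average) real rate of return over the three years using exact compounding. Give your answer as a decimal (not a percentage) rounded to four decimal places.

0.0324

Nominal growth factor = 1.0656 × 1.1443 × 1.0350 = 1.26204389
Price-level growth factor = 1.0393 × 1.0601 × 1.0411 = 1.14704435
Real growth factor = 1.26204389 / 1.14704435 = 1.10025728
Annualized real rate = 1.10025728^(1/3) − 1 = 3.2361% → 0.0324.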